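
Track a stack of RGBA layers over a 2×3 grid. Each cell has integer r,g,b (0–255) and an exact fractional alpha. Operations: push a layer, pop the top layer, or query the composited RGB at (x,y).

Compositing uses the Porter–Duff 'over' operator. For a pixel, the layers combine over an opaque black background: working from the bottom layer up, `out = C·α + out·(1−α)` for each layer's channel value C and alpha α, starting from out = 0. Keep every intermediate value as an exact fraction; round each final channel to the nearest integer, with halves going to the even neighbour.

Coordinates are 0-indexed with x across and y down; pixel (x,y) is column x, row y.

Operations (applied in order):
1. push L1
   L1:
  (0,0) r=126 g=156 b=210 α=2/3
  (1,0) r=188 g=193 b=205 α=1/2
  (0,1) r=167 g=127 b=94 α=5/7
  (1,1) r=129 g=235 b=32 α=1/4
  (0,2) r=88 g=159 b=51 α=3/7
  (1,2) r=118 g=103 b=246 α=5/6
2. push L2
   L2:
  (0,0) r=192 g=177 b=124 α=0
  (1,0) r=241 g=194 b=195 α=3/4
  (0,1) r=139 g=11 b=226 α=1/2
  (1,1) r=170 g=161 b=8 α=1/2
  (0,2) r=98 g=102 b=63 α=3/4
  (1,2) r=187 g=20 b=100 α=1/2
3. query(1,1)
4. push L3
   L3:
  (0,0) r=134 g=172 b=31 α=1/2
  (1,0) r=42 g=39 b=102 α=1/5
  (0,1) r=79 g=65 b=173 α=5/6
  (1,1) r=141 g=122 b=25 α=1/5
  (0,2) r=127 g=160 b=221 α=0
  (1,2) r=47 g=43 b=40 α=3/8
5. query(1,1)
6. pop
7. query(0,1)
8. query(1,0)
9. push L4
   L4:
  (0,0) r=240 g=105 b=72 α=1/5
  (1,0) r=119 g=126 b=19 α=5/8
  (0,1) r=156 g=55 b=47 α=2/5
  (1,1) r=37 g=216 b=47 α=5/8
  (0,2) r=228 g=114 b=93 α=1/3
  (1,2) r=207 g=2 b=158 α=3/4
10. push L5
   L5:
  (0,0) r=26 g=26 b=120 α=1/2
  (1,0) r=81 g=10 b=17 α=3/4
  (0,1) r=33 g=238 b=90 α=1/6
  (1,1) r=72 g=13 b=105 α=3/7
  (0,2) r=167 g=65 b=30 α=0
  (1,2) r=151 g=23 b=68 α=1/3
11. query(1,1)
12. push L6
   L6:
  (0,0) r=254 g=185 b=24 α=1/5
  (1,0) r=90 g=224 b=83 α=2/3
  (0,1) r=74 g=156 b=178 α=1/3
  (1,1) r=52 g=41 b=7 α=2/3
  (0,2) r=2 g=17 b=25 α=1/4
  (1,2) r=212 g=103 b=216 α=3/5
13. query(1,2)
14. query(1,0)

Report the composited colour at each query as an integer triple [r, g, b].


query (1,1) [L1,L2] — begin 0,0,0
+L1 (α=1/4) → [129/4, 235/4, 8]
+L2 (α=1/2) → [809/8, 879/8, 8]
rounded: [101, 110, 8]

query (1,1) [L1,L2,L3] — begin 0,0,0
L1 α=1/4: [129/4, 235/4, 8]
L2 α=1/2: [809/8, 879/8, 8]
L3 α=1/5: [1091/10, 1123/10, 57/5]
= [109, 112, 11]

query (0,1) [L1,L2] — begin 0,0,0
L1 α=5/7: [835/7, 635/7, 470/7]
L2 α=1/2: [904/7, 356/7, 1026/7]
→ [129, 51, 147]

at x=1,y=0 over L1,L2:
L1 α=1/2: [94, 193/2, 205/2]
L2 α=3/4: [817/4, 1357/8, 1375/8]
rounded: [204, 170, 172]

query (1,1) [L1,L2,L4,L5] — begin 0,0,0
L1 α=1/4: [129/4, 235/4, 8]
L2 α=1/2: [809/8, 879/8, 8]
L4 α=5/8: [3907/64, 11277/64, 259/8]
L5 α=3/7: [7363/112, 11901/112, 127/2]
→ [66, 106, 64]

at x=1,y=2 over L1,L2,L4,L5,L6:
after L1 α=5/6: [295/3, 515/6, 205]
after L2 α=1/2: [428/3, 635/12, 305/2]
after L4 α=3/4: [2291/12, 707/48, 1253/8]
after L5 α=1/3: [3197/18, 1259/72, 1525/12]
after L6 α=3/5: [8921/45, 12383/180, 5413/30]
= [198, 69, 180]

query (1,0) [L1,L2,L4,L5,L6] — begin 0,0,0
L1 α=1/2: [94, 193/2, 205/2]
L2 α=3/4: [817/4, 1357/8, 1375/8]
L4 α=5/8: [4831/32, 9111/64, 4885/64]
L5 α=3/4: [12607/128, 11031/256, 8149/256]
L6 α=2/3: [35647/384, 125719/768, 50645/768]
= [93, 164, 66]


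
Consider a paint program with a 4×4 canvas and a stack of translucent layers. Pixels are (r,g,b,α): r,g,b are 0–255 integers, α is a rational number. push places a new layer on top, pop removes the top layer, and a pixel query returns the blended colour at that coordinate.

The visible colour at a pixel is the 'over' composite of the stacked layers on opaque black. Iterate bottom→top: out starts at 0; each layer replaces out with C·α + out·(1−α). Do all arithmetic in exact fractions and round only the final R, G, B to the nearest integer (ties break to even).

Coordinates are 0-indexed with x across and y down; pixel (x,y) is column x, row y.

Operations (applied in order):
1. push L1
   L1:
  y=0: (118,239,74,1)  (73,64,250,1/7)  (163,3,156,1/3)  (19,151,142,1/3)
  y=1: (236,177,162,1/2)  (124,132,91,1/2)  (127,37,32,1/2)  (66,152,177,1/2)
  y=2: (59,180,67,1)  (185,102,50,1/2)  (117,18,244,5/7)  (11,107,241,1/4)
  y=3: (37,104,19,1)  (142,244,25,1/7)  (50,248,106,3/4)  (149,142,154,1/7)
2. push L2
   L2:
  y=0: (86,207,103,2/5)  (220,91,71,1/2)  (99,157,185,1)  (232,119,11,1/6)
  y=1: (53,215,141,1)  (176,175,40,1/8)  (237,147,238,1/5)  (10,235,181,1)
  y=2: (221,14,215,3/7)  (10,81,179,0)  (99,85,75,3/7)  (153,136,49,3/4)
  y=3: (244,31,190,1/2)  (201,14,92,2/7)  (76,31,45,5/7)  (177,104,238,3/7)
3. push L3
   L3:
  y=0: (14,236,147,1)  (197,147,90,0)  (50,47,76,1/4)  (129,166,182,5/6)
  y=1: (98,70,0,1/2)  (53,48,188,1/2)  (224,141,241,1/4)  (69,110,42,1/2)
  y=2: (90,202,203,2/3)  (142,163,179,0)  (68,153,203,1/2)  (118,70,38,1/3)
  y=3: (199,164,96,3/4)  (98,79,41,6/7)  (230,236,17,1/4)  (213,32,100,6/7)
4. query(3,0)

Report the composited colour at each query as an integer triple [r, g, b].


at x=3,y=0 over L1,L2,L3:
L1 α=1/3: [19/3, 151/3, 142/3]
L2 α=1/6: [791/18, 556/9, 743/18]
L3 α=5/6: [12401/108, 4013/27, 17123/108]
= [115, 149, 159]


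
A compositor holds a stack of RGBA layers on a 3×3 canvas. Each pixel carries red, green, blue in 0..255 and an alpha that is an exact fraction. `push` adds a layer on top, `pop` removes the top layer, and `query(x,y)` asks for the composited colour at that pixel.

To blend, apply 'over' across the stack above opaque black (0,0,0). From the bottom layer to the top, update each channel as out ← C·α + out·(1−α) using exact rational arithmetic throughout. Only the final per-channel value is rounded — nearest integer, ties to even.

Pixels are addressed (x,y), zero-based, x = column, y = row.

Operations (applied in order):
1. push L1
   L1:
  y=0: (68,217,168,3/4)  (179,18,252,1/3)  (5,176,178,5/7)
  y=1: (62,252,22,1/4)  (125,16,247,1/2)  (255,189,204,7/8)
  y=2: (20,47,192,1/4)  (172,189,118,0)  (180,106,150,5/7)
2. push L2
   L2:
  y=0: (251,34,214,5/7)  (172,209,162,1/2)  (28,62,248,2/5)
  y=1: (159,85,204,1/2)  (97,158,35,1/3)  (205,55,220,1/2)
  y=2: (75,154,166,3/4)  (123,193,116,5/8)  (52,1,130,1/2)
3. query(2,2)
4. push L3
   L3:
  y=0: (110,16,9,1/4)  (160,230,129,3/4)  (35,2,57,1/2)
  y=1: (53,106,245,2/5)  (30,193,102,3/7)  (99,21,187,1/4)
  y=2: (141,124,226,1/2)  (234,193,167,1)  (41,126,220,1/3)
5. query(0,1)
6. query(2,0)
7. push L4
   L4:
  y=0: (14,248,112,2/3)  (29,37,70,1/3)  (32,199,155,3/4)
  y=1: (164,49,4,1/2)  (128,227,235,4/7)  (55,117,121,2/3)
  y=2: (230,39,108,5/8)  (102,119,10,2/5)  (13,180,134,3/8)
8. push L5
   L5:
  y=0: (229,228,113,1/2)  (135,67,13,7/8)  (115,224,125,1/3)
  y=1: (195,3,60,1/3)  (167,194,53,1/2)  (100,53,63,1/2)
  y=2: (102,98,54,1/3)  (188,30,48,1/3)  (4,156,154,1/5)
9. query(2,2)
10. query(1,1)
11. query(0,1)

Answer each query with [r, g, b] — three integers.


at x=2,y=2 over L1,L2:
after L1 α=5/7: [900/7, 530/7, 750/7]
after L2 α=1/2: [632/7, 537/14, 830/7]
→ [90, 38, 119]

(0,1) stack=L1,L2,L3; from [0,0,0]:
+L1 (α=1/4) → [31/2, 63, 11/2]
+L2 (α=1/2) → [349/4, 74, 419/4]
+L3 (α=2/5) → [1471/20, 434/5, 3217/20]
= [74, 87, 161]

(2,0) stack=L1,L2,L3; from [0,0,0]:
L1 α=5/7: [25/7, 880/7, 890/7]
L2 α=2/5: [467/35, 3508/35, 6142/35]
L3 α=1/2: [846/35, 1789/35, 8137/70]
= [24, 51, 116]

query (2,2) [L1,L2,L3,L4,L5] — begin 0,0,0
after L1 α=5/7: [900/7, 530/7, 750/7]
after L2 α=1/2: [632/7, 537/14, 830/7]
after L3 α=1/3: [517/7, 473/7, 3200/21]
after L4 α=3/8: [1429/28, 6145/56, 12221/84]
after L5 α=1/5: [1457/35, 8329/70, 3091/21]
rounded: [42, 119, 147]

(1,1) stack=L1,L2,L3,L4,L5; from [0,0,0]:
after L1 α=1/2: [125/2, 8, 247/2]
after L2 α=1/3: [74, 58, 94]
after L3 α=3/7: [386/7, 811/7, 682/7]
after L4 α=4/7: [4742/49, 8789/49, 8626/49]
after L5 α=1/2: [12925/98, 18295/98, 11223/98]
= [132, 187, 115]

query (0,1) [L1,L2,L3,L4,L5] — begin 0,0,0
+L1 (α=1/4) → [31/2, 63, 11/2]
+L2 (α=1/2) → [349/4, 74, 419/4]
+L3 (α=2/5) → [1471/20, 434/5, 3217/20]
+L4 (α=1/2) → [4751/40, 679/10, 3297/40]
+L5 (α=1/3) → [8651/60, 694/15, 1499/20]
→ [144, 46, 75]


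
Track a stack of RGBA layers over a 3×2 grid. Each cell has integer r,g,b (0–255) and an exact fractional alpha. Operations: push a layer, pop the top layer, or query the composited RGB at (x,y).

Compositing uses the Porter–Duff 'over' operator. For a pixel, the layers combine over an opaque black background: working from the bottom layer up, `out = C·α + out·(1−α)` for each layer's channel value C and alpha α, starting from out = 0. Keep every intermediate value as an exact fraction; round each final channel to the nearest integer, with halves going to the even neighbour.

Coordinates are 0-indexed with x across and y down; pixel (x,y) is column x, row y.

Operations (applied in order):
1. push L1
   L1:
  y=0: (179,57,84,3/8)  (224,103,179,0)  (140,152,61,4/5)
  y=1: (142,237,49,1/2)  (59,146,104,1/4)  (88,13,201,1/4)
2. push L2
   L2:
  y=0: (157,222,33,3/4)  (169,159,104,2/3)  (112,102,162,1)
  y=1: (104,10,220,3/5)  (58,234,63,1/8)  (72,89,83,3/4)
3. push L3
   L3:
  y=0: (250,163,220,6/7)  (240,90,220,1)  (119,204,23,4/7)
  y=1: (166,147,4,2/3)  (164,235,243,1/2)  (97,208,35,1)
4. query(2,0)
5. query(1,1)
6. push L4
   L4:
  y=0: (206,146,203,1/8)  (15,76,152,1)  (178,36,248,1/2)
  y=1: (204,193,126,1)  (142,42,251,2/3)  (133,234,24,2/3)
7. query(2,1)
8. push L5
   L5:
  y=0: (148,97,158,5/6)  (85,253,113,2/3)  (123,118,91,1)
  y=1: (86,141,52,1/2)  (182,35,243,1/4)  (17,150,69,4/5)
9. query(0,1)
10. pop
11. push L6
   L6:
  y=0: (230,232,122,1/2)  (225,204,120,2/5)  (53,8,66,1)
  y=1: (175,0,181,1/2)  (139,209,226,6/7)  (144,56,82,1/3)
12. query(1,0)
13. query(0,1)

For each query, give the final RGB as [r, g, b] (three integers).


query (2,0) [L1,L2,L3] — begin 0,0,0
L1 α=4/5: [112, 608/5, 244/5]
L2 α=1: [112, 102, 162]
L3 α=4/7: [116, 1122/7, 578/7]
→ [116, 160, 83]

at x=1,y=1 over L1,L2,L3:
L1 α=1/4: [59/4, 73/2, 26]
L2 α=1/8: [645/32, 979/16, 245/8]
L3 α=1/2: [5893/64, 4739/32, 2189/16]
rounded: [92, 148, 137]

(2,1) stack=L1,L2,L3,L4; from [0,0,0]:
L1 α=1/4: [22, 13/4, 201/4]
L2 α=3/4: [119/2, 1081/16, 1197/16]
L3 α=1: [97, 208, 35]
L4 α=2/3: [121, 676/3, 83/3]
→ [121, 225, 28]

query (0,1) [L1,L2,L3,L4,L5] — begin 0,0,0
L1 α=1/2: [71, 237/2, 49/2]
L2 α=3/5: [454/5, 267/5, 709/5]
L3 α=2/3: [2114/15, 579/5, 749/15]
L4 α=1: [204, 193, 126]
L5 α=1/2: [145, 167, 89]
rounded: [145, 167, 89]

at x=1,y=0 over L1,L2,L3,L4,L6:
+L1 (α=0) → [0, 0, 0]
+L2 (α=2/3) → [338/3, 106, 208/3]
+L3 (α=1) → [240, 90, 220]
+L4 (α=1) → [15, 76, 152]
+L6 (α=2/5) → [99, 636/5, 696/5]
= [99, 127, 139]

at x=0,y=1 over L1,L2,L3,L4,L6:
after L1 α=1/2: [71, 237/2, 49/2]
after L2 α=3/5: [454/5, 267/5, 709/5]
after L3 α=2/3: [2114/15, 579/5, 749/15]
after L4 α=1: [204, 193, 126]
after L6 α=1/2: [379/2, 193/2, 307/2]
= [190, 96, 154]


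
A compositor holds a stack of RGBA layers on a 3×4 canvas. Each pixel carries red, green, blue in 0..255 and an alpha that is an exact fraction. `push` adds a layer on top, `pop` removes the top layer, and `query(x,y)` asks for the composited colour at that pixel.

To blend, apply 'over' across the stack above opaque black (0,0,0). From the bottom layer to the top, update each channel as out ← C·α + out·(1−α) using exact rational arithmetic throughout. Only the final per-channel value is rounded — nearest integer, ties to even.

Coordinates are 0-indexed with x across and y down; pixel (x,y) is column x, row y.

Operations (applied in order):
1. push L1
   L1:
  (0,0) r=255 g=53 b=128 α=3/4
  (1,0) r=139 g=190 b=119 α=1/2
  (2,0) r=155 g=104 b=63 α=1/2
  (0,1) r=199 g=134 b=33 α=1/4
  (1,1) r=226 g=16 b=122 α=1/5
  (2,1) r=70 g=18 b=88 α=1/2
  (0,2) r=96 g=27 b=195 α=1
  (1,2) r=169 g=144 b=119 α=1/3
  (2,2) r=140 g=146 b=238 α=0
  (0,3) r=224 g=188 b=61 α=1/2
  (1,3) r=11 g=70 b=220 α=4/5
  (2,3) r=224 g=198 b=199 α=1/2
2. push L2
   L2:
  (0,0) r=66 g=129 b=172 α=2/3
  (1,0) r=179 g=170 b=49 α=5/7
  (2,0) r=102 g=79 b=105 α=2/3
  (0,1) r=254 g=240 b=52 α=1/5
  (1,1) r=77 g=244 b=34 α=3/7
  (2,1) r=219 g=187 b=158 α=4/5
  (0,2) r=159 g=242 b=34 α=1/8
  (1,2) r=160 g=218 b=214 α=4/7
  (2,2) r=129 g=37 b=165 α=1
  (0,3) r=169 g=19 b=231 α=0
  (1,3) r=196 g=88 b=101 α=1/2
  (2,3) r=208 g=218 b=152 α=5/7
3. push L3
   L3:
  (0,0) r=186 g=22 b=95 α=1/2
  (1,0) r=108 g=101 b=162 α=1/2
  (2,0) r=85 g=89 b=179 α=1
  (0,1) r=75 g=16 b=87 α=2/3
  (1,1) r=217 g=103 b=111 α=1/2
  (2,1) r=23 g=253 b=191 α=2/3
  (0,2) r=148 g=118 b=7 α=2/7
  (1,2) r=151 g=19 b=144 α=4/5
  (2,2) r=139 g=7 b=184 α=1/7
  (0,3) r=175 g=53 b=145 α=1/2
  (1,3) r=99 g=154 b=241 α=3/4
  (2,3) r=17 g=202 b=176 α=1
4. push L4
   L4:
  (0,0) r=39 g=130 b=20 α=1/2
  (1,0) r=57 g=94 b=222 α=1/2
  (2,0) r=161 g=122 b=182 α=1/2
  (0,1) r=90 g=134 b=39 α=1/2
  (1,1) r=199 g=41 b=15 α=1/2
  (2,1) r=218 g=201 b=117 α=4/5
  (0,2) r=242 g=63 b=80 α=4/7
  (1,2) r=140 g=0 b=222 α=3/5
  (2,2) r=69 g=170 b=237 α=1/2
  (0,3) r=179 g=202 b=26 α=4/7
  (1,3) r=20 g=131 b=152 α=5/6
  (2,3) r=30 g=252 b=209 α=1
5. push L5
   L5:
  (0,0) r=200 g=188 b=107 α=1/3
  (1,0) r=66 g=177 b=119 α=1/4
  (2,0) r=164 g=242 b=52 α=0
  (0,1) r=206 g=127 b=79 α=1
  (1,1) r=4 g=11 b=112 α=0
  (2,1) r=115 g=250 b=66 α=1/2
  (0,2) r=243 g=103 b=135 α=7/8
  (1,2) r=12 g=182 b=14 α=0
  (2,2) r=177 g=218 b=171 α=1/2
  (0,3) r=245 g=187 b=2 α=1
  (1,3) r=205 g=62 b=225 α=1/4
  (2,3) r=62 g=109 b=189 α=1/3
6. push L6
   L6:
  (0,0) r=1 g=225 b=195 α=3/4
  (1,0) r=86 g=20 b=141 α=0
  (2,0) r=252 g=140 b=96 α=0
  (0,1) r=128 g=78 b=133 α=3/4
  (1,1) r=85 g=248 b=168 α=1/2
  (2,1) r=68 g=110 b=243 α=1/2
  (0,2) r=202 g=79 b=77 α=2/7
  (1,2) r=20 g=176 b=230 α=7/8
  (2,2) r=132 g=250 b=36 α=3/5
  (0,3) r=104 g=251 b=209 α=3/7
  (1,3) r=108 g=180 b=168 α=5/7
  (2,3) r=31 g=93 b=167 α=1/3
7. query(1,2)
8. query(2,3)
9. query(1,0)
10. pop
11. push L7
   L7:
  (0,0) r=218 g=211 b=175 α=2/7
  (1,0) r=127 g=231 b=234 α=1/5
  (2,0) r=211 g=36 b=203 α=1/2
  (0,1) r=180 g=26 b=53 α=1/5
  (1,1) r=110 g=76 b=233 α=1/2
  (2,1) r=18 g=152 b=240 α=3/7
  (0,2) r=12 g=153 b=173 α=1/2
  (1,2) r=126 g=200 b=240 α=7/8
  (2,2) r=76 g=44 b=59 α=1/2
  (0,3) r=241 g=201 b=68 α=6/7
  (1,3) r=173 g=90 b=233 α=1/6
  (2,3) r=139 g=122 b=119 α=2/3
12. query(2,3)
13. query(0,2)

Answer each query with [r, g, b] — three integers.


query (1,2) [L1,L2,L3,L4,L5,L6] — begin 0,0,0
after L1 α=1/3: [169/3, 48, 119/3]
after L2 α=4/7: [809/7, 1016/7, 975/7]
after L3 α=4/5: [5037/35, 1548/35, 5007/35]
after L4 α=3/5: [24774/175, 3096/175, 33324/175]
after L5 α=0: [24774/175, 3096/175, 33324/175]
after L6 α=7/8: [24637/700, 27337/175, 157537/700]
rounded: [35, 156, 225]

at x=2,y=3 over L1,L2,L3,L4,L5,L6:
L1 α=1/2: [112, 99, 199/2]
L2 α=5/7: [1264/7, 184, 137]
L3 α=1: [17, 202, 176]
L4 α=1: [30, 252, 209]
L5 α=1/3: [122/3, 613/3, 607/3]
L6 α=1/3: [337/9, 1505/9, 1715/9]
= [37, 167, 191]

at x=1,y=0 over L1,L2,L3,L4,L5,L6:
L1 α=1/2: [139/2, 95, 119/2]
L2 α=5/7: [1034/7, 1040/7, 52]
L3 α=1/2: [895/7, 1747/14, 107]
L4 α=1/2: [647/7, 3063/28, 329/2]
L5 α=1/4: [2403/28, 14145/112, 1225/8]
L6 α=0: [2403/28, 14145/112, 1225/8]
→ [86, 126, 153]

(2,3) stack=L1,L2,L3,L4,L5,L7; from [0,0,0]:
after L1 α=1/2: [112, 99, 199/2]
after L2 α=5/7: [1264/7, 184, 137]
after L3 α=1: [17, 202, 176]
after L4 α=1: [30, 252, 209]
after L5 α=1/3: [122/3, 613/3, 607/3]
after L7 α=2/3: [956/9, 1345/9, 1321/9]
→ [106, 149, 147]

(0,2) stack=L1,L2,L3,L4,L5,L7; from [0,0,0]:
after L1 α=1: [96, 27, 195]
after L2 α=1/8: [831/8, 431/8, 1399/8]
after L3 α=2/7: [6523/56, 4043/56, 7107/56]
after L4 α=4/7: [73777/392, 26241/392, 39241/392]
after L5 α=7/8: [740569/3136, 308873/3136, 409681/3136]
after L7 α=1/2: [778201/6272, 788681/6272, 952209/6272]
→ [124, 126, 152]


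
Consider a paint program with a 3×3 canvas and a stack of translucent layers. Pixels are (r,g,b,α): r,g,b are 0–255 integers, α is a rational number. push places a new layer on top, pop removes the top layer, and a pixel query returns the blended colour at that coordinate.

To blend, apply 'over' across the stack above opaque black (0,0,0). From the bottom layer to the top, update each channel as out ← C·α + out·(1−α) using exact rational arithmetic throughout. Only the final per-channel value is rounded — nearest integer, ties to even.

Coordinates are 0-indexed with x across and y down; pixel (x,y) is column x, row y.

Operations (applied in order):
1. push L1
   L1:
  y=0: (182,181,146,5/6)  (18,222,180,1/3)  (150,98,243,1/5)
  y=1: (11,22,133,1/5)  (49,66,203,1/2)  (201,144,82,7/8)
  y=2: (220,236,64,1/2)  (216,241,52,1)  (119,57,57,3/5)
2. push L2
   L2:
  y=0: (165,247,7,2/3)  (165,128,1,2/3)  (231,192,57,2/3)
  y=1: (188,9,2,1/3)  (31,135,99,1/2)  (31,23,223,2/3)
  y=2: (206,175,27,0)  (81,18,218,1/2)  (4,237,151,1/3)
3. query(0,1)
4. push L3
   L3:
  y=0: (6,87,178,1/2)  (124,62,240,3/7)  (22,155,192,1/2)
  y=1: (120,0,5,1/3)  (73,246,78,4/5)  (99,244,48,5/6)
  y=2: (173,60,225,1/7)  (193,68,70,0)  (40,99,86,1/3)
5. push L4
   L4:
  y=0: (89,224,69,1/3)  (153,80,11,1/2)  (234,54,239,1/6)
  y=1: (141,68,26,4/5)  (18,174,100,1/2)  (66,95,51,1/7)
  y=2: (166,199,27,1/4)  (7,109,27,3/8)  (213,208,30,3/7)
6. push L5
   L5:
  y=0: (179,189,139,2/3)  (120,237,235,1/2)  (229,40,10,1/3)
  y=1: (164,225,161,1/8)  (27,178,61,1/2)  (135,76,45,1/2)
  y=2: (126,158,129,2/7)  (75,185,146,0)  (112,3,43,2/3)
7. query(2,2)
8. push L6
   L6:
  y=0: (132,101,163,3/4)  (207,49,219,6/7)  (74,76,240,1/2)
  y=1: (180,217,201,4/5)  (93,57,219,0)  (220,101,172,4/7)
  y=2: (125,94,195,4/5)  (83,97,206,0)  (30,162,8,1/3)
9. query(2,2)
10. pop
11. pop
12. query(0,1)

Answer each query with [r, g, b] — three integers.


(0,1) stack=L1,L2; from [0,0,0]:
L1 α=1/5: [11/5, 22/5, 133/5]
L2 α=1/3: [962/15, 89/15, 92/5]
rounded: [64, 6, 18]

query (2,2) [L1,L2,L3,L4,L5] — begin 0,0,0
L1 α=3/5: [357/5, 171/5, 171/5]
L2 α=1/3: [734/15, 509/5, 1097/15]
L3 α=1/3: [2068/45, 1513/15, 3484/45]
L4 α=3/7: [37027/315, 15412/105, 17986/315]
L5 α=2/3: [107587/945, 16042/315, 45076/945]
= [114, 51, 48]

at x=2,y=2 over L1,L2,L3,L4,L5,L6:
L1 α=3/5: [357/5, 171/5, 171/5]
L2 α=1/3: [734/15, 509/5, 1097/15]
L3 α=1/3: [2068/45, 1513/15, 3484/45]
L4 α=3/7: [37027/315, 15412/105, 17986/315]
L5 α=2/3: [107587/945, 16042/315, 45076/945]
L6 α=1/3: [243524/2835, 83114/945, 97712/2835]
→ [86, 88, 34]

(0,1) stack=L1,L2,L3,L4; from [0,0,0]:
L1 α=1/5: [11/5, 22/5, 133/5]
L2 α=1/3: [962/15, 89/15, 92/5]
L3 α=1/3: [3724/45, 178/45, 209/15]
L4 α=4/5: [29104/225, 12418/225, 1769/75]
rounded: [129, 55, 24]


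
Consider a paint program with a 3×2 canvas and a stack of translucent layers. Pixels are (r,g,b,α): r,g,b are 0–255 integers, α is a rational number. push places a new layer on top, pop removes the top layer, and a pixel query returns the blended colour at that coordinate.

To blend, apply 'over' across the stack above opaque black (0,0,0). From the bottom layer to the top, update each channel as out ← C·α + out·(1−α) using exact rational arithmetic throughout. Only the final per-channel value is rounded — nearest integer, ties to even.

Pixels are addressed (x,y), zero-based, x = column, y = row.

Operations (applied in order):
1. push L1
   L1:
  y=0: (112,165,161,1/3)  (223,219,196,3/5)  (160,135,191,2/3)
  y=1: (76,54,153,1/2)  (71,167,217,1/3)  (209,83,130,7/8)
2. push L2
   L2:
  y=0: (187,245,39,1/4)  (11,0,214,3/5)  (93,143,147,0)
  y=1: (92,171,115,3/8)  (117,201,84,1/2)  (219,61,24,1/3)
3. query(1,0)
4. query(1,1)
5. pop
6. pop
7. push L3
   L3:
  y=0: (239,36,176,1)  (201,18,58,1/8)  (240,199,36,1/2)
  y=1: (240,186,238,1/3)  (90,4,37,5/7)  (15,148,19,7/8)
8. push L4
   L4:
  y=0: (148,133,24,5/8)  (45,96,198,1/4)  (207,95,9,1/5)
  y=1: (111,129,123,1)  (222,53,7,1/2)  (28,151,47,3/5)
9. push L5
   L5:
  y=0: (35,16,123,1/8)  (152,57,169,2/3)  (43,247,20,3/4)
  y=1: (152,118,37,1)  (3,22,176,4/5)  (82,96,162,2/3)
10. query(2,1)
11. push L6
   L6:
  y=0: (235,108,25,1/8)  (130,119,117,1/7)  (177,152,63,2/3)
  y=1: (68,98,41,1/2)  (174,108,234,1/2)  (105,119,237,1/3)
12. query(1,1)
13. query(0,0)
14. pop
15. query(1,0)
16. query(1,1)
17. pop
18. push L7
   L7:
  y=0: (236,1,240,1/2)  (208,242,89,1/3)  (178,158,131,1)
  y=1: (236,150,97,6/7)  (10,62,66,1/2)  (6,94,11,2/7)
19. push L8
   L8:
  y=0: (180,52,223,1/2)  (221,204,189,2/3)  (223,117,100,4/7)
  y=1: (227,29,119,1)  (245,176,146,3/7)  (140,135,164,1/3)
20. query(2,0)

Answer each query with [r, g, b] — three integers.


query (1,0) [L1,L2] — begin 0,0,0
L1 α=3/5: [669/5, 657/5, 588/5]
L2 α=3/5: [1503/25, 1314/25, 4386/25]
→ [60, 53, 175]

query (1,1) [L1,L2] — begin 0,0,0
after L1 α=1/3: [71/3, 167/3, 217/3]
after L2 α=1/2: [211/3, 385/3, 469/6]
rounded: [70, 128, 78]

(2,1) stack=L3,L4,L5; from [0,0,0]:
L3 α=7/8: [105/8, 259/2, 133/8]
L4 α=3/5: [441/20, 712/5, 697/20]
L5 α=2/3: [3721/60, 1672/15, 7177/60]
rounded: [62, 111, 120]

at x=1,y=1 over L3,L4,L5,L6:
L3 α=5/7: [450/7, 20/7, 185/7]
L4 α=1/2: [1002/7, 391/14, 117/7]
L5 α=4/5: [1086/35, 1623/70, 1009/7]
L6 α=1/2: [3588/35, 9183/140, 2647/14]
= [103, 66, 189]

query (0,0) [L3,L4,L5,L6] — begin 0,0,0
L3 α=1: [239, 36, 176]
L4 α=5/8: [1457/8, 773/8, 81]
L5 α=1/8: [10479/64, 5539/64, 345/4]
L6 α=1/8: [88393/512, 45685/512, 2515/32]
= [173, 89, 79]

at x=1,y=0 over L3,L4,L5:
L3 α=1/8: [201/8, 9/4, 29/4]
L4 α=1/4: [963/32, 411/16, 879/16]
L5 α=2/3: [10691/96, 745/16, 6287/48]
= [111, 47, 131]

(1,1) stack=L3,L4,L5; from [0,0,0]:
+L3 (α=5/7) → [450/7, 20/7, 185/7]
+L4 (α=1/2) → [1002/7, 391/14, 117/7]
+L5 (α=4/5) → [1086/35, 1623/70, 1009/7]
= [31, 23, 144]

query (2,0) [L3,L4,L7,L8] — begin 0,0,0
+L3 (α=1/2) → [120, 199/2, 18]
+L4 (α=1/5) → [687/5, 493/5, 81/5]
+L7 (α=1) → [178, 158, 131]
+L8 (α=4/7) → [1426/7, 942/7, 793/7]
= [204, 135, 113]


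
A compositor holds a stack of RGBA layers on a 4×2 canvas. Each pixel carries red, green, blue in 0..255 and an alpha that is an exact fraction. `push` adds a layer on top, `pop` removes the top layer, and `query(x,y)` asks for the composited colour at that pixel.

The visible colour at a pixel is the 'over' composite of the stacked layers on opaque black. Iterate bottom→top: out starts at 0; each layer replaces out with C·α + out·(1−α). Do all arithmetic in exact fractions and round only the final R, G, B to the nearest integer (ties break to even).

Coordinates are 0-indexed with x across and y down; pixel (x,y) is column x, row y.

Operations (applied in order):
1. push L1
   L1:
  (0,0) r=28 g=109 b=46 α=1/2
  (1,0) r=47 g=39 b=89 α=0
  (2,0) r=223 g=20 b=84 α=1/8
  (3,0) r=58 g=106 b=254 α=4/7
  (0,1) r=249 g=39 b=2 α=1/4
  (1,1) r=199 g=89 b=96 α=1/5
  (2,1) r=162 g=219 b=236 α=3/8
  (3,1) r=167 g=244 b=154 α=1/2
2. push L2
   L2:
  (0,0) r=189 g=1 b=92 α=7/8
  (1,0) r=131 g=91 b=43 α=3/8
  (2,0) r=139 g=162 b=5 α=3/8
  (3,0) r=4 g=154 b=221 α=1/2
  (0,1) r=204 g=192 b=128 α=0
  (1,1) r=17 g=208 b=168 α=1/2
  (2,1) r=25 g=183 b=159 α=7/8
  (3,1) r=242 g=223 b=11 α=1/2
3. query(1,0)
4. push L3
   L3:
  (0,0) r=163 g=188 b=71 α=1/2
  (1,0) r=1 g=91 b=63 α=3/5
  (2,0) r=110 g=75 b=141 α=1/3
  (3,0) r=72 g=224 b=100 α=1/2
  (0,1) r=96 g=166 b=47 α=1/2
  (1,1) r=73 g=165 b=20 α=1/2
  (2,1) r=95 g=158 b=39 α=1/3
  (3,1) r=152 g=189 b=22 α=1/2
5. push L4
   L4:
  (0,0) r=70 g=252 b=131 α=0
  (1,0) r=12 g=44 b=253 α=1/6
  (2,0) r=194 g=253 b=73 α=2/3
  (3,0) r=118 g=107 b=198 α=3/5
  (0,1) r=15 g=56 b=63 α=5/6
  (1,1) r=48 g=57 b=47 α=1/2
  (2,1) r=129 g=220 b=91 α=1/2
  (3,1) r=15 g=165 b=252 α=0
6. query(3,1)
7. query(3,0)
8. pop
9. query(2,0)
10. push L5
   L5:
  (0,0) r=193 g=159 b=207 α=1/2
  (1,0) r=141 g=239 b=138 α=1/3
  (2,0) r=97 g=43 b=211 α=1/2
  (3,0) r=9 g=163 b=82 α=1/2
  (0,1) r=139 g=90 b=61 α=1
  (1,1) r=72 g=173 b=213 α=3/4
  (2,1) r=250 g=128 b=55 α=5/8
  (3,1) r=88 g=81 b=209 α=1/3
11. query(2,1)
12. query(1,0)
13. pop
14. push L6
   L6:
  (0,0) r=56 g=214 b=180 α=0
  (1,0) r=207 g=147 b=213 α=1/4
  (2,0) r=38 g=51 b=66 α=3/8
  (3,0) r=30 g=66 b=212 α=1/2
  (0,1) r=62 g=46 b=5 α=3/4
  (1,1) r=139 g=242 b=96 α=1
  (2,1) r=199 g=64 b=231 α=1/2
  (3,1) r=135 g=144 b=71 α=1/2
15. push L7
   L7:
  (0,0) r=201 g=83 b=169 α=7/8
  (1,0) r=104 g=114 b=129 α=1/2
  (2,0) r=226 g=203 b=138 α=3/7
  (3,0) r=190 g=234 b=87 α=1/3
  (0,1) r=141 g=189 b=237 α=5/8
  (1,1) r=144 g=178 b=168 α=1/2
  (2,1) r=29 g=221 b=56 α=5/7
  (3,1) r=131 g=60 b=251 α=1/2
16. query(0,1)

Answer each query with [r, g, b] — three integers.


(1,0) stack=L1,L2; from [0,0,0]:
after L1 α=0: [0, 0, 0]
after L2 α=3/8: [393/8, 273/8, 129/8]
→ [49, 34, 16]

query (3,1) [L1,L2,L3,L4] — begin 0,0,0
after L1 α=1/2: [167/2, 122, 77]
after L2 α=1/2: [651/4, 345/2, 44]
after L3 α=1/2: [1259/8, 723/4, 33]
after L4 α=0: [1259/8, 723/4, 33]
→ [157, 181, 33]

query (3,0) [L1,L2,L3,L4] — begin 0,0,0
+L1 (α=4/7) → [232/7, 424/7, 1016/7]
+L2 (α=1/2) → [130/7, 751/7, 2563/14]
+L3 (α=1/2) → [317/7, 2319/14, 3963/28]
+L4 (α=3/5) → [3112/35, 4566/35, 12279/70]
→ [89, 130, 175]

(2,0) stack=L1,L2,L3; from [0,0,0]:
after L1 α=1/8: [223/8, 5/2, 21/2]
after L2 α=3/8: [4451/64, 997/16, 135/16]
after L3 α=1/3: [2657/32, 1597/24, 421/8]
→ [83, 67, 53]

query (2,1) [L1,L2,L3,L5] — begin 0,0,0
+L1 (α=3/8) → [243/4, 657/8, 177/2]
+L2 (α=7/8) → [943/32, 10905/64, 2403/16]
+L3 (α=1/3) → [821/16, 15961/96, 905/8]
+L5 (α=5/8) → [22463/128, 36441/256, 4915/64]
rounded: [175, 142, 77]

at x=1,y=0 over L1,L2,L3,L5:
+L1 (α=0) → [0, 0, 0]
+L2 (α=3/8) → [393/8, 273/8, 129/8]
+L3 (α=3/5) → [81/4, 273/4, 177/4]
+L5 (α=1/3) → [121/2, 751/6, 151/2]
→ [60, 125, 76]

at x=0,y=1 over L1,L2,L3,L6,L7:
+L1 (α=1/4) → [249/4, 39/4, 1/2]
+L2 (α=0) → [249/4, 39/4, 1/2]
+L3 (α=1/2) → [633/8, 703/8, 95/4]
+L6 (α=3/4) → [2121/32, 1807/32, 155/16]
+L7 (α=5/8) → [28923/256, 35661/256, 19425/128]
= [113, 139, 152]


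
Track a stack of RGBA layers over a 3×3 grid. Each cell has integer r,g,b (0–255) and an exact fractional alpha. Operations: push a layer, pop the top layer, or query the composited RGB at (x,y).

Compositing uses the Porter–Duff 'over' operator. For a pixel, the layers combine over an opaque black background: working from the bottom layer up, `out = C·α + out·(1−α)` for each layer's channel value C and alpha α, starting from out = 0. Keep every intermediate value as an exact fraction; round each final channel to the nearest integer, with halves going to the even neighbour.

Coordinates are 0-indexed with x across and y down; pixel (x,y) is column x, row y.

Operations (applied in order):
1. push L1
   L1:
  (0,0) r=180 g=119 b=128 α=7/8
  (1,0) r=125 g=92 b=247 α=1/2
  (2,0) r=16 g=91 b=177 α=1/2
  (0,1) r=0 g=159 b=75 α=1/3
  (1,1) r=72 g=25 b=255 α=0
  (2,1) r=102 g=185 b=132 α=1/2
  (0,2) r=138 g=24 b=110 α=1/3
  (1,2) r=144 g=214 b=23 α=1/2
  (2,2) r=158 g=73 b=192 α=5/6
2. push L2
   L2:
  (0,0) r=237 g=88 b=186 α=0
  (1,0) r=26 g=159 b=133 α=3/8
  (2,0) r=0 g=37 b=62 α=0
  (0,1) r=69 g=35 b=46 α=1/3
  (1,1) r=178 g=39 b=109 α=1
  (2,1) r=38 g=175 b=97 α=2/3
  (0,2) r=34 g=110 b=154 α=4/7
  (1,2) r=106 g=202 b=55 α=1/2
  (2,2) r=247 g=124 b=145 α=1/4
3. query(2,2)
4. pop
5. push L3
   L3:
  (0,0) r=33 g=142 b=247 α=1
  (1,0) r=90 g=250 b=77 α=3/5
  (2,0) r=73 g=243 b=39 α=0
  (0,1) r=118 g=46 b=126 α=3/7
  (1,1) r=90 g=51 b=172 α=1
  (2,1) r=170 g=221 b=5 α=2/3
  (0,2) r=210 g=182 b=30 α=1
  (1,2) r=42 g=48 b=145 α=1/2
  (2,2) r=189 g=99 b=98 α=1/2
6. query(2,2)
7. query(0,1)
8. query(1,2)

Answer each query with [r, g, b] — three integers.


at x=2,y=2 over L1,L2:
+L1 (α=5/6) → [395/3, 365/6, 160]
+L2 (α=1/4) → [321/2, 613/8, 625/4]
→ [160, 77, 156]

query (2,2) [L1,L3] — begin 0,0,0
+L1 (α=5/6) → [395/3, 365/6, 160]
+L3 (α=1/2) → [481/3, 959/12, 129]
→ [160, 80, 129]

(0,1) stack=L1,L3; from [0,0,0]:
L1 α=1/3: [0, 53, 25]
L3 α=3/7: [354/7, 50, 478/7]
rounded: [51, 50, 68]

at x=1,y=2 over L1,L3:
after L1 α=1/2: [72, 107, 23/2]
after L3 α=1/2: [57, 155/2, 313/4]
= [57, 78, 78]


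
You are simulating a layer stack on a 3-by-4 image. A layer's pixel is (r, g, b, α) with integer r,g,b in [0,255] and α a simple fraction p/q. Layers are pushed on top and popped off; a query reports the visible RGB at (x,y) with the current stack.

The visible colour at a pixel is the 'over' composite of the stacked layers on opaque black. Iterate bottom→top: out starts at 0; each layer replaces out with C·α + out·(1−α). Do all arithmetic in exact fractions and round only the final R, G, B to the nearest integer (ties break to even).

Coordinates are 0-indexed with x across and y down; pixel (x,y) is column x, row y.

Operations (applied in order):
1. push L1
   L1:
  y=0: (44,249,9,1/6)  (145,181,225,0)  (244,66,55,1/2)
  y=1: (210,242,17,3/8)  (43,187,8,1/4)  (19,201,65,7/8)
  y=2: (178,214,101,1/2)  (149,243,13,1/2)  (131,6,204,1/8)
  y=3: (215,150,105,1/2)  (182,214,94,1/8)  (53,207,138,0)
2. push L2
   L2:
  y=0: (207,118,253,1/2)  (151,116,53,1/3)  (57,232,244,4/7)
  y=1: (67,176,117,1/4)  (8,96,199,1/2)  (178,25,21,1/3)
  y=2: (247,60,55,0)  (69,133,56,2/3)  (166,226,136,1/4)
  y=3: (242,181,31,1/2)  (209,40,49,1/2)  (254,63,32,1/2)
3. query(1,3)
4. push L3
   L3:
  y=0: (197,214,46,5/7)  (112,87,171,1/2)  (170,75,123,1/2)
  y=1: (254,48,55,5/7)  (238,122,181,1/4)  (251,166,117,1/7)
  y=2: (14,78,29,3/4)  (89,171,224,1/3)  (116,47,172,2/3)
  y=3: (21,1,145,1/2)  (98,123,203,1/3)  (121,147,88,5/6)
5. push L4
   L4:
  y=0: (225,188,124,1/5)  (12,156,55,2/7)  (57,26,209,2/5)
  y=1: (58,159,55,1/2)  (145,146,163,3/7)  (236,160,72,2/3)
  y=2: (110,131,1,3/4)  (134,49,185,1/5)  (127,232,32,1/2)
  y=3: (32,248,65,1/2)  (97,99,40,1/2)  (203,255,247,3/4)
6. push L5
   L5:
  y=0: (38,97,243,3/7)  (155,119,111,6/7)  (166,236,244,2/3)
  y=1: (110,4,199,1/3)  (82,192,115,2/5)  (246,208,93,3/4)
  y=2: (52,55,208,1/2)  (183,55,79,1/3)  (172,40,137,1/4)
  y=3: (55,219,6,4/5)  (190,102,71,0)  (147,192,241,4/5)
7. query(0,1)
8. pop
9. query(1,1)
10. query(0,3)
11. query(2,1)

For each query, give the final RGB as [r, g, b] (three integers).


at x=1,y=3 over L1,L2:
after L1 α=1/8: [91/4, 107/4, 47/4]
after L2 α=1/2: [927/8, 267/8, 243/8]
→ [116, 33, 30]

query (0,1) [L1,L2,L3,L4,L5] — begin 0,0,0
after L1 α=3/8: [315/4, 363/4, 51/8]
after L2 α=1/4: [1213/16, 1793/16, 1089/32]
after L3 α=5/7: [11373/56, 3713/56, 5489/112]
after L4 α=1/2: [14621/112, 12617/112, 11649/224]
after L5 α=1/3: [6927/56, 12841/168, 33937/336]
rounded: [124, 76, 101]

(1,1) stack=L1,L2,L3,L4; from [0,0,0]:
+L1 (α=1/4) → [43/4, 187/4, 2]
+L2 (α=1/2) → [75/8, 571/8, 201/2]
+L3 (α=1/4) → [2129/32, 2689/32, 965/8]
+L4 (α=3/7) → [5609/56, 6193/56, 1943/14]
rounded: [100, 111, 139]

at x=0,y=3 over L1,L2,L3,L4:
after L1 α=1/2: [215/2, 75, 105/2]
after L2 α=1/2: [699/4, 128, 167/4]
after L3 α=1/2: [783/8, 129/2, 747/8]
after L4 α=1/2: [1039/16, 625/4, 1267/16]
= [65, 156, 79]

(2,1) stack=L1,L2,L3,L4; from [0,0,0]:
+L1 (α=7/8) → [133/8, 1407/8, 455/8]
+L2 (α=1/3) → [845/12, 1507/12, 539/12]
+L3 (α=1/7) → [1347/14, 1839/14, 773/14]
+L4 (α=2/3) → [7955/42, 6319/42, 2789/42]
= [189, 150, 66]


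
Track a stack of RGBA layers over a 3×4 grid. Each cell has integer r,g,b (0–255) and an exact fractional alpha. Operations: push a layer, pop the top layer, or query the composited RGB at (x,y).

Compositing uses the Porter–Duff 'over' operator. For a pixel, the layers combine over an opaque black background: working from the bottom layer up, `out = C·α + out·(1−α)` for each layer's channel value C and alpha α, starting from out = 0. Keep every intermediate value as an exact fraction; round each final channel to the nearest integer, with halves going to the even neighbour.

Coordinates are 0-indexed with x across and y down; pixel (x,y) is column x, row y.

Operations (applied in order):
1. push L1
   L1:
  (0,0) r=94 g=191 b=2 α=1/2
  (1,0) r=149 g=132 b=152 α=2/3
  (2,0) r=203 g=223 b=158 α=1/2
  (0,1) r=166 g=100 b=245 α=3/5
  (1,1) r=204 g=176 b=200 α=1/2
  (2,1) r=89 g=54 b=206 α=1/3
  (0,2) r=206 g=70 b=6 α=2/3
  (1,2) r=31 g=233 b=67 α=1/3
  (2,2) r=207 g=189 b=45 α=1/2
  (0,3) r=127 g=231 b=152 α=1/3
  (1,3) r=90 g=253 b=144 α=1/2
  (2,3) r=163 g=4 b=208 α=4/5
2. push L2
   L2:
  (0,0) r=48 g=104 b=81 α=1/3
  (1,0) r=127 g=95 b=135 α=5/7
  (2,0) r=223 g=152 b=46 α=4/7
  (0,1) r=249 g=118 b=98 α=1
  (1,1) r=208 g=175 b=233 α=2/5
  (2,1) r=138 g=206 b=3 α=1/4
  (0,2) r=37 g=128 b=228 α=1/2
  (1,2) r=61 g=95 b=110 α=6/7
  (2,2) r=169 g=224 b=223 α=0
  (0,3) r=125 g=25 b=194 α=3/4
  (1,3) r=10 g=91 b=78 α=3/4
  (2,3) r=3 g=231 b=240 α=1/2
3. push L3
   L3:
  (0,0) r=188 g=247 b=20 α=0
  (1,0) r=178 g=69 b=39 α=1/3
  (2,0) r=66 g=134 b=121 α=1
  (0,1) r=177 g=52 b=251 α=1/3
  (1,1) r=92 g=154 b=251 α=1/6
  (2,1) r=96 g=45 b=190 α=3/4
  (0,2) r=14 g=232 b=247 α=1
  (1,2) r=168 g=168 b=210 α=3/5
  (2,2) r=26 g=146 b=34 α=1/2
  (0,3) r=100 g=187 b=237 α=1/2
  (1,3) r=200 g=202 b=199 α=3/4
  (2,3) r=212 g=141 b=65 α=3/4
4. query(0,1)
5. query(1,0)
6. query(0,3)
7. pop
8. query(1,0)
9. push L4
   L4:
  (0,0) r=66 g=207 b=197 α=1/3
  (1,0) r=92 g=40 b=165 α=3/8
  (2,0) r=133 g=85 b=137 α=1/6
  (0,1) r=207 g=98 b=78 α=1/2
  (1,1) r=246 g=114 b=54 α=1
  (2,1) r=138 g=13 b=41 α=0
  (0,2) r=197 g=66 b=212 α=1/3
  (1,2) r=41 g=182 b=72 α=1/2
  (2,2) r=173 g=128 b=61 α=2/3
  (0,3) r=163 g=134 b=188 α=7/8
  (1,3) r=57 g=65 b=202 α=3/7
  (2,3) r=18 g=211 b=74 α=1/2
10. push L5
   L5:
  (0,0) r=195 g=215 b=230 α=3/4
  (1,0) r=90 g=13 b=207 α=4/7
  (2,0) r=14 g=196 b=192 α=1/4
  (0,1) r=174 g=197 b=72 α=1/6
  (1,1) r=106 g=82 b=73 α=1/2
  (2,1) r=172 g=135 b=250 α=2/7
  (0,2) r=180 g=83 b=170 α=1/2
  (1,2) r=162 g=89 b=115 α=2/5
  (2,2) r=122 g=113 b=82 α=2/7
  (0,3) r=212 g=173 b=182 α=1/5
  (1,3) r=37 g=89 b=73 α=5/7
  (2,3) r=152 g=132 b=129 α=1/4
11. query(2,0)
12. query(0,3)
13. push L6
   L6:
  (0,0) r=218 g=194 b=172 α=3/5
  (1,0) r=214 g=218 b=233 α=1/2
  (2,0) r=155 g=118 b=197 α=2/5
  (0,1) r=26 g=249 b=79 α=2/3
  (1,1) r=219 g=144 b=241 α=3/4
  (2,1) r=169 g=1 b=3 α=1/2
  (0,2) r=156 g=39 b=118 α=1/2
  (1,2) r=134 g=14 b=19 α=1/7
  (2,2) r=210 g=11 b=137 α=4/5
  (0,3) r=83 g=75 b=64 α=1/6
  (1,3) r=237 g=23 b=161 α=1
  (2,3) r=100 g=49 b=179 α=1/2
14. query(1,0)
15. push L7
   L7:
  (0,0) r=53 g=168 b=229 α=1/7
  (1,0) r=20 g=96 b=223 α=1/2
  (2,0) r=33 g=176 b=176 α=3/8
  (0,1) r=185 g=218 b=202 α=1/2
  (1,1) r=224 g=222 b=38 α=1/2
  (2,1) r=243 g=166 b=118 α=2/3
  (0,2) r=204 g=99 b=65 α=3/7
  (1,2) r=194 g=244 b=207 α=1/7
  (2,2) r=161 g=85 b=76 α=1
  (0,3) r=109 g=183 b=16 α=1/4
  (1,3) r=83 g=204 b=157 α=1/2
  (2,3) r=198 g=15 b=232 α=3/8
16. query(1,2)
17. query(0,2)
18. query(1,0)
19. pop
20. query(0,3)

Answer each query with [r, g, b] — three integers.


at x=0,y=1 over L1,L2,L3:
after L1 α=3/5: [498/5, 60, 147]
after L2 α=1: [249, 118, 98]
after L3 α=1/3: [225, 96, 149]
rounded: [225, 96, 149]

(1,0) stack=L1,L2,L3; from [0,0,0]:
after L1 α=2/3: [298/3, 88, 304/3]
after L2 α=5/7: [2501/21, 93, 2633/21]
after L3 α=1/3: [8740/63, 85, 6085/63]
→ [139, 85, 97]

query (0,3) [L1,L2,L3] — begin 0,0,0
+L1 (α=1/3) → [127/3, 77, 152/3]
+L2 (α=3/4) → [313/3, 38, 949/6]
+L3 (α=1/2) → [613/6, 225/2, 2371/12]
→ [102, 112, 198]

(1,0) stack=L1,L2; from [0,0,0]:
L1 α=2/3: [298/3, 88, 304/3]
L2 α=5/7: [2501/21, 93, 2633/21]
→ [119, 93, 125]

query (2,0) [L1,L2,L4,L5] — begin 0,0,0
after L1 α=1/2: [203/2, 223/2, 79]
after L2 α=4/7: [2393/14, 1885/14, 421/7]
after L4 α=1/6: [4609/28, 10615/84, 1532/21]
after L5 α=1/4: [14219/112, 16103/112, 719/7]
= [127, 144, 103]

at x=0,y=3 over L1,L2,L4,L5:
+L1 (α=1/3) → [127/3, 77, 152/3]
+L2 (α=3/4) → [313/3, 38, 949/6]
+L4 (α=7/8) → [467/3, 122, 8845/48]
+L5 (α=1/5) → [2504/15, 661/5, 11029/60]
→ [167, 132, 184]

query (1,0) [L1,L2,L4,L5,L6] — begin 0,0,0
L1 α=2/3: [298/3, 88, 304/3]
L2 α=5/7: [2501/21, 93, 2633/21]
L4 α=3/8: [18301/168, 585/8, 2945/21]
L5 α=4/7: [38461/392, 2171/56, 8741/49]
L6 α=1/2: [122349/784, 14379/112, 10079/49]
= [156, 128, 206]

query (1,2) [L1,L2,L4,L5,L6,L7] — begin 0,0,0
L1 α=1/3: [31/3, 233/3, 67/3]
L2 α=6/7: [1129/21, 1943/21, 2047/21]
L4 α=1/2: [995/21, 5765/42, 3559/42]
L5 α=2/5: [3263/35, 8257/70, 6779/70]
L6 α=1/7: [24268/245, 25261/245, 21002/245]
L7 α=1/7: [193138/1715, 211346/1715, 176727/1715]
rounded: [113, 123, 103]

at x=0,y=2 over L1,L2,L4,L5,L6,L7:
after L1 α=2/3: [412/3, 140/3, 4]
after L2 α=1/2: [523/6, 262/3, 116]
after L4 α=1/3: [1114/9, 722/9, 148]
after L5 α=1/2: [1367/9, 1469/18, 159]
after L6 α=1/2: [2771/18, 2171/36, 277/2]
after L7 α=3/7: [11050/63, 692/9, 107]
rounded: [175, 77, 107]

(1,0) stack=L1,L2,L4,L5,L6,L7; from [0,0,0]:
+L1 (α=2/3) → [298/3, 88, 304/3]
+L2 (α=5/7) → [2501/21, 93, 2633/21]
+L4 (α=3/8) → [18301/168, 585/8, 2945/21]
+L5 (α=4/7) → [38461/392, 2171/56, 8741/49]
+L6 (α=1/2) → [122349/784, 14379/112, 10079/49]
+L7 (α=1/2) → [138029/1568, 25131/224, 10503/49]
→ [88, 112, 214]

at x=0,y=3 over L1,L2,L4,L5,L6:
L1 α=1/3: [127/3, 77, 152/3]
L2 α=3/4: [313/3, 38, 949/6]
L4 α=7/8: [467/3, 122, 8845/48]
L5 α=1/5: [2504/15, 661/5, 11029/60]
L6 α=1/6: [2753/18, 368/3, 11797/72]
→ [153, 123, 164]


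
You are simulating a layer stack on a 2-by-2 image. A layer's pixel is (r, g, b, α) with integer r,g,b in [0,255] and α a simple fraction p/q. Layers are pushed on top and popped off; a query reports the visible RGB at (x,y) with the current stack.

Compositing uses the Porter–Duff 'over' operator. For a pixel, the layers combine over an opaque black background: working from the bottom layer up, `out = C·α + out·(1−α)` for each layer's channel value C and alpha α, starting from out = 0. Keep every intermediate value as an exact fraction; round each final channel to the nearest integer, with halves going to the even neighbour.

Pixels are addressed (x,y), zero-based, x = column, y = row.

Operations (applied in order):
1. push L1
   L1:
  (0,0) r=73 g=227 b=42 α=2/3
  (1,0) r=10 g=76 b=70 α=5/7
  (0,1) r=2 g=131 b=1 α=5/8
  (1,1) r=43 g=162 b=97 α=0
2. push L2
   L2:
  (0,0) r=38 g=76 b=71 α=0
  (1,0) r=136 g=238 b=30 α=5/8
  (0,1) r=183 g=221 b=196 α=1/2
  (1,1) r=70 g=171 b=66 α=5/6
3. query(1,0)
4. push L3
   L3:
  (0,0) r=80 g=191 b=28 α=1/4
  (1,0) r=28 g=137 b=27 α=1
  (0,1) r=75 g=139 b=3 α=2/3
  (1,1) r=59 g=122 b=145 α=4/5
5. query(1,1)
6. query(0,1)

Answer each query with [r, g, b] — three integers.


at x=1,y=0 over L1,L2:
after L1 α=5/7: [50/7, 380/7, 50]
after L2 α=5/8: [2455/28, 4735/28, 75/2]
rounded: [88, 169, 38]

at x=1,y=1 over L1,L2,L3:
after L1 α=0: [0, 0, 0]
after L2 α=5/6: [175/3, 285/2, 55]
after L3 α=4/5: [883/15, 1261/10, 127]
→ [59, 126, 127]

at x=0,y=1 over L1,L2,L3:
after L1 α=5/8: [5/4, 655/8, 5/8]
after L2 α=1/2: [737/8, 2423/16, 1573/16]
after L3 α=2/3: [1937/24, 6871/48, 1669/48]
= [81, 143, 35]


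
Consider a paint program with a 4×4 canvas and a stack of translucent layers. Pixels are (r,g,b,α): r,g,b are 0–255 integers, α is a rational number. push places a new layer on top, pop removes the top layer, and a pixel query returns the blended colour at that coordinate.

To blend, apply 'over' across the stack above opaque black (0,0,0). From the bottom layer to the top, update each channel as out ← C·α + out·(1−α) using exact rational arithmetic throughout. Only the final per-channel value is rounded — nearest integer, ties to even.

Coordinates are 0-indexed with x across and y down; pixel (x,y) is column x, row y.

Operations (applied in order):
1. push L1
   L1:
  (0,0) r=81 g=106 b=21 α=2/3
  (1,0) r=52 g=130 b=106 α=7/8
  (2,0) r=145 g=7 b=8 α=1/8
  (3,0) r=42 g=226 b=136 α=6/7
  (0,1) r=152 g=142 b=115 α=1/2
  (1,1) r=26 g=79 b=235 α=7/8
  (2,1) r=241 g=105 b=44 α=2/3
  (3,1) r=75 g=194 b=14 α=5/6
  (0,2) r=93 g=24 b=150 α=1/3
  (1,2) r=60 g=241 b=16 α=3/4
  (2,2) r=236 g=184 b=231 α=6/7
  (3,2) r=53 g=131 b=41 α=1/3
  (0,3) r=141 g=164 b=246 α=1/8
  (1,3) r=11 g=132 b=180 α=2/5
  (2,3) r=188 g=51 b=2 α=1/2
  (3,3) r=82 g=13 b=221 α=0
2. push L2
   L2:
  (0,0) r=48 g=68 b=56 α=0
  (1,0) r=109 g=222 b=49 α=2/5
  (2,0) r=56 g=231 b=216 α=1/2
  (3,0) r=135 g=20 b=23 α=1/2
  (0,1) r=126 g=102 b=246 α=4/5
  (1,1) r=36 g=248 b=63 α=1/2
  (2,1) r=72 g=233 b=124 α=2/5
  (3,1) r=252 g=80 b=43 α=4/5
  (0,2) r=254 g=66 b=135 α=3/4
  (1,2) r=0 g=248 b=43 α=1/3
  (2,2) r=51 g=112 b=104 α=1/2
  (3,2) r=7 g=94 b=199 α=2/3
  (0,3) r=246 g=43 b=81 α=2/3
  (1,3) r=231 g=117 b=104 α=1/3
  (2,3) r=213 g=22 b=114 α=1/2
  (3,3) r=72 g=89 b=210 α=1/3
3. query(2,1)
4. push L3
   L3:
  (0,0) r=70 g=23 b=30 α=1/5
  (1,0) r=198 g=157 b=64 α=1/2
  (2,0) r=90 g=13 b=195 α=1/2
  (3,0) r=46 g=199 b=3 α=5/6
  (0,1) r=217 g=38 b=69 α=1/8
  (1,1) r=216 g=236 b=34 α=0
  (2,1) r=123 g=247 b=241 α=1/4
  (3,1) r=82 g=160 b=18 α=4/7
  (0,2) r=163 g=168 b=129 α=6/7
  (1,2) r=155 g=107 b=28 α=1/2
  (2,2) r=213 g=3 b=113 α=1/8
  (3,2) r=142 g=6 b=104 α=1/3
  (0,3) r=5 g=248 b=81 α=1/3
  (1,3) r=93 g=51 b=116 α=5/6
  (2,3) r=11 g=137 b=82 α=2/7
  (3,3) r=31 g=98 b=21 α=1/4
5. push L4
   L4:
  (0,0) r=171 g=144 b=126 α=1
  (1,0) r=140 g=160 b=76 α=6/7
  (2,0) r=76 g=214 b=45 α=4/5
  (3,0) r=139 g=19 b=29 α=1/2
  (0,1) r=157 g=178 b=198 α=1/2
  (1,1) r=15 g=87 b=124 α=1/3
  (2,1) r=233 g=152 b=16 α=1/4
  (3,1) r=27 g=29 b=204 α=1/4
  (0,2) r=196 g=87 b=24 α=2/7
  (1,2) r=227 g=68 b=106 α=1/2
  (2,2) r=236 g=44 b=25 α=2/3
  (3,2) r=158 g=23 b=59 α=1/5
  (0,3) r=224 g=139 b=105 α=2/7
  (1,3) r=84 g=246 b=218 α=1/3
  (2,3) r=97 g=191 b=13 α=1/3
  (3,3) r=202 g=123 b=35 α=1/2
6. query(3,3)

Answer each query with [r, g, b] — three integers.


at x=2,y=1 over L1,L2:
+L1 (α=2/3) → [482/3, 70, 88/3]
+L2 (α=2/5) → [626/5, 676/5, 336/5]
= [125, 135, 67]

(3,3) stack=L1,L2,L3,L4; from [0,0,0]:
after L1 α=0: [0, 0, 0]
after L2 α=1/3: [24, 89/3, 70]
after L3 α=1/4: [103/4, 187/4, 231/4]
after L4 α=1/2: [911/8, 679/8, 371/8]
= [114, 85, 46]
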